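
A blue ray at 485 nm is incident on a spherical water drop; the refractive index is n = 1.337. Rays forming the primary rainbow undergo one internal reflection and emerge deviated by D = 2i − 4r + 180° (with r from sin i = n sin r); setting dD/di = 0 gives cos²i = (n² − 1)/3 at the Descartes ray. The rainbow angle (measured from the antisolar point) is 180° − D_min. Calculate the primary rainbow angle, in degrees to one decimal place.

cos²i = (1.78757 − 1)/3 = 0.26252; i = arccos(0.51237) = 59.178°.
sin r = sin 59.178°/1.337 = 0.64231; r = 39.964°.
D_min = 2·59.178° − 4·39.964° + 180° = 138.500°.
Rainbow angle = 180° − D_min = 41.500°.

41.5°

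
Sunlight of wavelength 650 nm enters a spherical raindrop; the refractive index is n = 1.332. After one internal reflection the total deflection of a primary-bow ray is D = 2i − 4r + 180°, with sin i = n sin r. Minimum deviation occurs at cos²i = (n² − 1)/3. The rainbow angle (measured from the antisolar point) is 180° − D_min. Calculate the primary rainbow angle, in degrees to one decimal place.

42.2°

cos²i = (1.77422 − 1)/3 = 0.25807; i = arccos(0.50801) = 59.469°.
sin r = sin 59.469°/1.332 = 0.64666; r = 40.290°.
D_min = 2·59.469° − 4·40.290° + 180° = 137.776°.
Rainbow angle = 180° − D_min = 42.224°.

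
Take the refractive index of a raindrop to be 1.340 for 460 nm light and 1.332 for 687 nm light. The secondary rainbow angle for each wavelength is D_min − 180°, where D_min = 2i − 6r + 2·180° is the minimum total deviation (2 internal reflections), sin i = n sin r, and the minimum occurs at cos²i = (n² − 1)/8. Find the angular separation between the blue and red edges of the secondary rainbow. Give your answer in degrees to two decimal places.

At 460 nm (n = 1.340): cos²i = 0.09945 → i = 71.618°, r = 45.088°, D_min = 232.709°, rainbow angle = 52.709°.
At 687 nm (n = 1.332): cos²i = 0.09678 → i = 71.875°, r = 45.520°, D_min = 230.628°, rainbow angle = 50.628°.
Angular width = |52.709° − 50.628°| = 2.080°.

2.08°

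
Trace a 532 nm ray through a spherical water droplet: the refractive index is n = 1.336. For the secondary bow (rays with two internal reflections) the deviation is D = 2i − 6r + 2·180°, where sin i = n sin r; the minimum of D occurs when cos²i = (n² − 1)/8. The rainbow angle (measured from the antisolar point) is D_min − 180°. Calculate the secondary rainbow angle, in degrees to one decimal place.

cos²i = (1.78490 − 1)/8 = 0.09811; i = arccos(0.31323) = 71.746°.
sin r = sin 71.746°/1.336 = 0.71084; r = 45.303°.
D_min = 2·71.746° − 6·45.303° + 360° = 231.674°.
Rainbow angle = D_min − 180° = 51.674°.

51.7°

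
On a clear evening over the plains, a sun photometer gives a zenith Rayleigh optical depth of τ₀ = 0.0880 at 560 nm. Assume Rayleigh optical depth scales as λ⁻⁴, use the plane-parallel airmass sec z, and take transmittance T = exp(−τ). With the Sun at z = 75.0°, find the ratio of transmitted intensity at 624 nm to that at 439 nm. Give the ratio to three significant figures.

Airmass: sec 75.0° = 3.8637.
τ(624 nm) = 0.0880 × (560/624)⁴ × 3.8637 = 0.0880 × 0.6487 × 3.8637 = 0.2205.
τ(439 nm) = 0.0880 × (560/439)⁴ × 3.8637 = 0.0880 × 2.6479 × 3.8637 = 0.9003.
T(624)/T(439) = exp(τ_B − τ_A) = exp(0.6797) = 1.9734.

1.97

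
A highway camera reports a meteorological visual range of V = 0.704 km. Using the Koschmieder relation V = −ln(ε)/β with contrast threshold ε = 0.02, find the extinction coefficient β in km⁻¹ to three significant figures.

β = −ln(0.02) / V = 3.912 / 0.704 = 5.5569 km⁻¹.

5.56 km⁻¹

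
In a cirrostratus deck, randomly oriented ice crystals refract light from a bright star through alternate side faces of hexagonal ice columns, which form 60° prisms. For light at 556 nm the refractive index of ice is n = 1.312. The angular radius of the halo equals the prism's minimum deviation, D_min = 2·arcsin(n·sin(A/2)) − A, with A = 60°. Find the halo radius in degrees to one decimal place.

22.0°

n·sin(A/2) = 1.312 × sin 30° = 1.312 × 0.5000 = 0.6560.
D_min = 2·arcsin(0.6560) − 60° = 2 × 40.996° − 60° = 21.991°.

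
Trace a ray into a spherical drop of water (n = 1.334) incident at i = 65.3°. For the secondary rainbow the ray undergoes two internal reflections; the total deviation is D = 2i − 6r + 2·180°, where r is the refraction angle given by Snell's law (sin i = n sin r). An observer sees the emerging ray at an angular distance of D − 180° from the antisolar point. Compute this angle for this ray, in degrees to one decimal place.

53.0°

sin r = sin 65.3° / 1.334 = 0.9085/1.334 = 0.6810; r = 42.93°.
D = 2·65.3° − 6·42.93° + 2·180° = 130.60° − 257.55° + 360° = 233.05°.
Angle from antisolar point = D − 180° = 53.05°.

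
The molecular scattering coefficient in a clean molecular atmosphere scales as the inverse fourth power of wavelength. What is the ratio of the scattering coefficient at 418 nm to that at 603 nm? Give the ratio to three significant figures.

Rayleigh scattering ∝ λ⁻⁴, so the ratio of coefficients is the inverse fourth power of the wavelength ratio.
σ(418)/σ(603) = (603/418)⁴ = (1.4426)⁴ = 4.331.

4.33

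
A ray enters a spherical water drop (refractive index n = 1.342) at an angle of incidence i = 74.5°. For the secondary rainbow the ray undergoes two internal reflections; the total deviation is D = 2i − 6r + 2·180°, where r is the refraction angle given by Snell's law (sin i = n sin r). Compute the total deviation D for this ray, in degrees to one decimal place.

sin r = sin 74.5° / 1.342 = 0.9636/1.342 = 0.7181; r = 45.89°.
D = 2·74.5° − 6·45.89° + 2·180° = 149.00° − 275.37° + 360° = 233.63°.

233.6°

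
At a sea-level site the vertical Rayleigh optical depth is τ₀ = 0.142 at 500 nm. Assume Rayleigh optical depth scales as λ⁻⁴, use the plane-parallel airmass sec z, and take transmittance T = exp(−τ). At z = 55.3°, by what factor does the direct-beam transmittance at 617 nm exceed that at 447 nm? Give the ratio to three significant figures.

Airmass: sec 55.3° = 1.7566.
τ(617 nm) = 0.142 × (500/617)⁴ × 1.7566 = 0.142 × 0.4313 × 1.7566 = 0.1076.
τ(447 nm) = 0.142 × (500/447)⁴ × 1.7566 = 0.142 × 1.5655 × 1.7566 = 0.3905.
T(617)/T(447) = exp(τ_B − τ_A) = exp(0.2829) = 1.3270.

1.33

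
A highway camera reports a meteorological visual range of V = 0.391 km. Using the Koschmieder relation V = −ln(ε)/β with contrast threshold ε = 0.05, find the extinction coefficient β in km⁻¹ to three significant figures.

β = −ln(0.05) / V = 2.996 / 0.391 = 7.6617 km⁻¹.

7.66 km⁻¹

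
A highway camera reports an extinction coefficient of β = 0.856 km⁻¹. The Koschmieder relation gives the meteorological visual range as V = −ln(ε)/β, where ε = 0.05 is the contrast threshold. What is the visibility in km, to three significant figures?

3.50 km

V = −ln(0.05) / 0.856 = 2.996 / 0.856 = 3.4997 km.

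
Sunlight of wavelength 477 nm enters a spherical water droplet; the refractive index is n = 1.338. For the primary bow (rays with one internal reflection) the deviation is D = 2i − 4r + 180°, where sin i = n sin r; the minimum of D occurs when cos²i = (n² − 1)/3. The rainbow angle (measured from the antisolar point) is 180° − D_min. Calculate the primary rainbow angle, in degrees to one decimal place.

41.4°

cos²i = (1.79024 − 1)/3 = 0.26341; i = arccos(0.51324) = 59.120°.
sin r = sin 59.120°/1.338 = 0.64144; r = 39.899°.
D_min = 2·59.120° − 4·39.899° + 180° = 138.643°.
Rainbow angle = 180° − D_min = 41.357°.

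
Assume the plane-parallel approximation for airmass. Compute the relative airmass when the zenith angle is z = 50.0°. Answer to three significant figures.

X = sec z = 1/cos 50.0° = 1/0.6428 = 1.5557.

1.56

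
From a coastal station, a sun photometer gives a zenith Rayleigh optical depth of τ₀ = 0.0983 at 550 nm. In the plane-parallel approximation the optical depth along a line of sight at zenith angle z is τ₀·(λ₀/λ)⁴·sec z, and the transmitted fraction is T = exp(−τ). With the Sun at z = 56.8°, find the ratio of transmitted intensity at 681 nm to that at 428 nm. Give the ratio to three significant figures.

1.51

Airmass: sec 56.8° = 1.8263.
τ(681 nm) = 0.0983 × (550/681)⁴ × 1.8263 = 0.0983 × 0.4255 × 1.8263 = 0.0764.
τ(428 nm) = 0.0983 × (550/428)⁴ × 1.8263 = 0.0983 × 2.7269 × 1.8263 = 0.4895.
T(681)/T(428) = exp(τ_B − τ_A) = exp(0.4132) = 1.5116.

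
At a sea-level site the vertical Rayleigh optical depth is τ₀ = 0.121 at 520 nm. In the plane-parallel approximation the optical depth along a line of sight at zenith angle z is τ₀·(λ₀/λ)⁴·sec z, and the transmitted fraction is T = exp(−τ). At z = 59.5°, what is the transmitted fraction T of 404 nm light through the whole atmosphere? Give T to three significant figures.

0.520

sec 59.5° = 1.9703.
τ = 0.121 × (520/404)⁴ × 1.9703 = 0.121 × 2.7447 × 1.9703 = 0.6543.
T = exp(−0.6543) = 0.5198.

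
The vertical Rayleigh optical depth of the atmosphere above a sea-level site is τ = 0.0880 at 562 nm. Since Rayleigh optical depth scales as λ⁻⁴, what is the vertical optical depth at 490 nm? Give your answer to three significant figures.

τ(490 nm) = τ(562 nm) × (562/490)⁴ = 0.0880 × (1.1469)⁴ = 0.0880 × 1.7305 = 0.1523.

0.152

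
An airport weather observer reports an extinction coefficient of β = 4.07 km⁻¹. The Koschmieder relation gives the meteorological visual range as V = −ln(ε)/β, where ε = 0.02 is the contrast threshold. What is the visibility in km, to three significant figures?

0.961 km

V = −ln(0.02) / 4.07 = 3.912 / 4.07 = 0.9612 km.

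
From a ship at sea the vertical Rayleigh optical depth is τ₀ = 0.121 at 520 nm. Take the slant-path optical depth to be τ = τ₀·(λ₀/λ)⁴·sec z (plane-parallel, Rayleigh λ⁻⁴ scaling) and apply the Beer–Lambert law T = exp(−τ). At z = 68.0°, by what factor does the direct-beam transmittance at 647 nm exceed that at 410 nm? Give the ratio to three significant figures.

Airmass: sec 68.0° = 2.6695.
τ(647 nm) = 0.121 × (520/647)⁴ × 2.6695 = 0.121 × 0.4172 × 2.6695 = 0.1348.
τ(410 nm) = 0.121 × (520/410)⁴ × 2.6695 = 0.121 × 2.5875 × 2.6695 = 0.8358.
T(647)/T(410) = exp(τ_B − τ_A) = exp(0.7010) = 2.0158.

2.02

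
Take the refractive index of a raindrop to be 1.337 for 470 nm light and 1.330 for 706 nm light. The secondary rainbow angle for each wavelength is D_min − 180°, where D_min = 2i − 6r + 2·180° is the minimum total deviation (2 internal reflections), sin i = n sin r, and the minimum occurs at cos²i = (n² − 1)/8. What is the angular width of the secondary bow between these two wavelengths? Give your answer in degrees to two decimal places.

1.83°

At 470 nm (n = 1.337): cos²i = 0.09845 → i = 71.714°, r = 45.249°, D_min = 231.934°, rainbow angle = 51.934°.
At 706 nm (n = 1.330): cos²i = 0.09611 → i = 71.940°, r = 45.630°, D_min = 230.101°, rainbow angle = 50.101°.
Angular width = |51.934° − 50.101°| = 1.832°.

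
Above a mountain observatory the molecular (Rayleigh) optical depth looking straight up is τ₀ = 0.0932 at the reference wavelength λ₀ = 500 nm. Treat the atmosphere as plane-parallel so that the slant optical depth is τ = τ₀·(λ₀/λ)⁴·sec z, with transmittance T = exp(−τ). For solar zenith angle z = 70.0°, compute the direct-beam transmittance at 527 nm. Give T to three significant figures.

sec 70.0° = 2.9238.
τ = 0.0932 × (500/527)⁴ × 2.9238 = 0.0932 × 0.8103 × 2.9238 = 0.2208.
T = exp(−0.2208) = 0.8019.

0.802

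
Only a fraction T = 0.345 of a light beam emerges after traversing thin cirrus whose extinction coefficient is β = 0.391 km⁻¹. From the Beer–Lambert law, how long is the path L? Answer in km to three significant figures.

Beer–Lambert: T = exp(−βL) ⇒ L = −ln(T)/β = −ln(0.345)/0.391 = 1.0642/0.391 = 2.722 km.

2.72 km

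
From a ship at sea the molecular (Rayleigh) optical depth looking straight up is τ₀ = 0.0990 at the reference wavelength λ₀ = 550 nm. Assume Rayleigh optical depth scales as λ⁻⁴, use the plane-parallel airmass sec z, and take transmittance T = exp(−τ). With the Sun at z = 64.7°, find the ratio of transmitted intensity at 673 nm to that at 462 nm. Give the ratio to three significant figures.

Airmass: sec 64.7° = 2.3400.
τ(673 nm) = 0.0990 × (550/673)⁴ × 2.3400 = 0.0990 × 0.4461 × 2.3400 = 0.1033.
τ(462 nm) = 0.0990 × (550/462)⁴ × 2.3400 = 0.0990 × 2.0086 × 2.3400 = 0.4653.
T(673)/T(462) = exp(τ_B − τ_A) = exp(0.3620) = 1.4361.

1.44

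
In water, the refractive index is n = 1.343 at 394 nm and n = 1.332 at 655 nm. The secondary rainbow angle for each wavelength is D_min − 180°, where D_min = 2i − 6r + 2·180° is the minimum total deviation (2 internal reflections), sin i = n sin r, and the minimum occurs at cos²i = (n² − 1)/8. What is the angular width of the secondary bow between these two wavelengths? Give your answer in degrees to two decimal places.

2.85°

At 394 nm (n = 1.343): cos²i = 0.10046 → i = 71.522°, r = 44.928°, D_min = 233.478°, rainbow angle = 53.478°.
At 655 nm (n = 1.332): cos²i = 0.09678 → i = 71.875°, r = 45.520°, D_min = 230.628°, rainbow angle = 50.628°.
Angular width = |53.478° − 50.628°| = 2.849°.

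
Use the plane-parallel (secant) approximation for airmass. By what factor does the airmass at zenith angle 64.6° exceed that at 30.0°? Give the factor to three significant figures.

2.02

X(64.6°)/X(30.0°) = sec 64.6° / sec 30.0° = cos 30.0° / cos 64.6° = 0.8660/0.4289 = 2.0190.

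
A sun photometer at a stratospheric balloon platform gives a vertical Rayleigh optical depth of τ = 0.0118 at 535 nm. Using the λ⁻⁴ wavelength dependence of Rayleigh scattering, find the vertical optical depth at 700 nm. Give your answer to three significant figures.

0.00403

τ(700 nm) = τ(535 nm) × (535/700)⁴ = 0.0118 × (0.7643)⁴ = 0.0118 × 0.3412 = 0.0040.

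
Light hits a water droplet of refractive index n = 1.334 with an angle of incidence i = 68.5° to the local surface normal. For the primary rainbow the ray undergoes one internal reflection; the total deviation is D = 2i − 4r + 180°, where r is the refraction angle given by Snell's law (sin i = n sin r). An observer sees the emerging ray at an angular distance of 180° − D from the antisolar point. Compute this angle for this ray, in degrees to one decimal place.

sin r = sin 68.5° / 1.334 = 0.9304/1.334 = 0.6975; r = 44.22°.
D = 2·68.5° − 4·44.22° + 180° = 137.00° − 176.90° + 180° = 140.10°.
Angle from antisolar point = 180° − D = 39.90°.

39.9°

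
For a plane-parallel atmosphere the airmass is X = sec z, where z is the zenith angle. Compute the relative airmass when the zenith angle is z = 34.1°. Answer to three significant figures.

1.21

X = sec z = 1/cos 34.1° = 1/0.8281 = 1.2076.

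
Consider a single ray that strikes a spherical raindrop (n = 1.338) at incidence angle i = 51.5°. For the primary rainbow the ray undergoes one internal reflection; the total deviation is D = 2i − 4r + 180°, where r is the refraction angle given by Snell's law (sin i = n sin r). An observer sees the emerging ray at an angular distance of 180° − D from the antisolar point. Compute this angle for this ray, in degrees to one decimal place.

sin r = sin 51.5° / 1.338 = 0.7826/1.338 = 0.5849; r = 35.80°.
D = 2·51.5° − 4·35.80° + 180° = 103.00° − 143.19° + 180° = 139.81°.
Angle from antisolar point = 180° − D = 40.19°.

40.2°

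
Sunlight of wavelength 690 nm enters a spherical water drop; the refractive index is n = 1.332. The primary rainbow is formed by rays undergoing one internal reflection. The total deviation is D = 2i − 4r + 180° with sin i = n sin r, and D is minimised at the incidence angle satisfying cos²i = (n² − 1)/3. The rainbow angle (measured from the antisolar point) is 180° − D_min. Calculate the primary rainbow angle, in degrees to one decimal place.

42.2°

cos²i = (1.77422 − 1)/3 = 0.25807; i = arccos(0.50801) = 59.469°.
sin r = sin 59.469°/1.332 = 0.64666; r = 40.290°.
D_min = 2·59.469° − 4·40.290° + 180° = 137.776°.
Rainbow angle = 180° − D_min = 42.224°.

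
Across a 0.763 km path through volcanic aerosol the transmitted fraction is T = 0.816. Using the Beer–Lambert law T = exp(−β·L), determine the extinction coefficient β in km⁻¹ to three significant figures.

0.267 km⁻¹

Beer–Lambert: T = exp(−βL) ⇒ β = −ln(T)/L = −ln(0.816)/0.763 = 0.2033/0.763 = 0.2665 km⁻¹.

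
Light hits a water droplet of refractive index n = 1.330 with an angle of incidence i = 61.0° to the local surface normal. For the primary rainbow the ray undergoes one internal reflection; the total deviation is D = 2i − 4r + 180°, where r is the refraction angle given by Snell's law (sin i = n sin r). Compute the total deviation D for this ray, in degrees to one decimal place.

137.5°

sin r = sin 61.0° / 1.330 = 0.8746/1.330 = 0.6576; r = 41.12°.
D = 2·61.0° − 4·41.12° + 180° = 122.00° − 164.47° + 180° = 137.53°.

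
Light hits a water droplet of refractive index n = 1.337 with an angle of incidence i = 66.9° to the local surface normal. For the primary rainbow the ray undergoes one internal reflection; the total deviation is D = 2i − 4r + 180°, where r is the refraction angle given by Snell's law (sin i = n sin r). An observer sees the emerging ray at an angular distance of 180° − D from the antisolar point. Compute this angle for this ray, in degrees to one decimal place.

sin r = sin 66.9° / 1.337 = 0.9198/1.337 = 0.6880; r = 43.47°.
D = 2·66.9° − 4·43.47° + 180° = 133.80° − 173.88° + 180° = 139.92°.
Angle from antisolar point = 180° − D = 40.08°.

40.1°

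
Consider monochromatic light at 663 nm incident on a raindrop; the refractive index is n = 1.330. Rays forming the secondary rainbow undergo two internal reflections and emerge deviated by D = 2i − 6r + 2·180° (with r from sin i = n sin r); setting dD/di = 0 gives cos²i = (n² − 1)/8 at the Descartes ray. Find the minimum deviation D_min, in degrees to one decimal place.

230.1°

cos²i = (1.76890 − 1)/8 = 0.09611; i = arccos(0.31002) = 71.940°.
sin r = sin 71.940°/1.330 = 0.71483; r = 45.630°.
D_min = 2·71.940° − 6·45.630° + 360° = 230.101°.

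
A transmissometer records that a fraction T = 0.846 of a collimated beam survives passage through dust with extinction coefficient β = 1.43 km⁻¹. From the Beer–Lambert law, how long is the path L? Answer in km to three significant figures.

Beer–Lambert: T = exp(−βL) ⇒ L = −ln(T)/β = −ln(0.846)/1.43 = 0.1672/1.43 = 0.1169 km.

0.117 km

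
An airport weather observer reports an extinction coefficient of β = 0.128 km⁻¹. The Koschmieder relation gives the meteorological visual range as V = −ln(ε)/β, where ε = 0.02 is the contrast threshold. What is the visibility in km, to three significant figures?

30.6 km

V = −ln(0.02) / 0.128 = 3.912 / 0.128 = 30.5627 km.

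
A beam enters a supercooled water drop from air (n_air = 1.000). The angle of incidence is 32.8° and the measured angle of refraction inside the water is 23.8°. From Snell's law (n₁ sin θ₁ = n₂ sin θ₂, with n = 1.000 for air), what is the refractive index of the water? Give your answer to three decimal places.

n = sin θ_i / sin θ_r = sin 32.8° / sin 23.8° = 0.5417 / 0.4035 = 1.3424.

1.342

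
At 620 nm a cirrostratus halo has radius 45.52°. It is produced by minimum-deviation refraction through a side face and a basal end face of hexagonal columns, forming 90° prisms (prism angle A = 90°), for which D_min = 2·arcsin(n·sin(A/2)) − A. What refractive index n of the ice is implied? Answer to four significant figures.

Rearranging: n = sin((D_min + A)/2) / sin(A/2).
(D_min + A)/2 = (45.52° + 90°)/2 = 67.760°.
n = sin 67.760° / sin 45° = 0.9256 / 0.7071 = 1.3090.

1.309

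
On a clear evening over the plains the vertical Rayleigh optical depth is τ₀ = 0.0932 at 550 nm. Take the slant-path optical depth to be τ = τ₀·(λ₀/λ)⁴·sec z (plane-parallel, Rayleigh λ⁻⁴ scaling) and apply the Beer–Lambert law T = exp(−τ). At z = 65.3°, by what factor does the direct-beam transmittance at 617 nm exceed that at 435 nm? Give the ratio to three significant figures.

1.54

Airmass: sec 65.3° = 2.3931.
τ(617 nm) = 0.0932 × (550/617)⁴ × 2.3931 = 0.0932 × 0.6314 × 2.3931 = 0.1408.
τ(435 nm) = 0.0932 × (550/435)⁴ × 2.3931 = 0.0932 × 2.5556 × 2.3931 = 0.5700.
T(617)/T(435) = exp(τ_B − τ_A) = exp(0.4292) = 1.5360.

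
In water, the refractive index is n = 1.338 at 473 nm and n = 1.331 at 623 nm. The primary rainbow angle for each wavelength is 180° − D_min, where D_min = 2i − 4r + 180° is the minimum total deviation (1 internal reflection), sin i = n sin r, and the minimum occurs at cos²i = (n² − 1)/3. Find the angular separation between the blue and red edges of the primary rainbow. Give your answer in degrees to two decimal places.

1.01°

At 473 nm (n = 1.338): cos²i = 0.26341 → i = 59.120°, r = 39.899°, D_min = 138.643°, rainbow angle = 41.357°.
At 623 nm (n = 1.331): cos²i = 0.25719 → i = 59.527°, r = 40.356°, D_min = 137.630°, rainbow angle = 42.370°.
Angular width = |41.357° − 42.370°| = 1.013°.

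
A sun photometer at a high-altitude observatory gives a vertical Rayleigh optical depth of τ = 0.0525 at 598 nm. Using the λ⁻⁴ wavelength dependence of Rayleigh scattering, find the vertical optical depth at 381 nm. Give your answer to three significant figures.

0.319

τ(381 nm) = τ(598 nm) × (598/381)⁴ = 0.0525 × (1.5696)⁴ = 0.0525 × 6.0688 = 0.3186.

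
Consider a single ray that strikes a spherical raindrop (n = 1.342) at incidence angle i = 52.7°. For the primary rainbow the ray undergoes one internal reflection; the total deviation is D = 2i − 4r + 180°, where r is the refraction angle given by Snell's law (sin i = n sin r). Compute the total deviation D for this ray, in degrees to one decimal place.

sin r = sin 52.7° / 1.342 = 0.7955/1.342 = 0.5928; r = 36.35°.
D = 2·52.7° − 4·36.35° + 180° = 105.40° − 145.41° + 180° = 139.99°.

140.0°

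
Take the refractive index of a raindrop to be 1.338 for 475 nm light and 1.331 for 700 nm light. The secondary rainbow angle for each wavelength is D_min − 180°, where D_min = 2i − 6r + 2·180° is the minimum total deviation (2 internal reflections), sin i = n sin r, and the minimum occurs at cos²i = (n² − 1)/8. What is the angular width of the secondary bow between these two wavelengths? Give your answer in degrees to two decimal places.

At 475 nm (n = 1.338): cos²i = 0.09878 → i = 71.682°, r = 45.195°, D_min = 232.193°, rainbow angle = 52.193°.
At 700 nm (n = 1.331): cos²i = 0.09645 → i = 71.907°, r = 45.575°, D_min = 230.365°, rainbow angle = 50.365°.
Angular width = |52.193° − 50.365°| = 1.828°.

1.83°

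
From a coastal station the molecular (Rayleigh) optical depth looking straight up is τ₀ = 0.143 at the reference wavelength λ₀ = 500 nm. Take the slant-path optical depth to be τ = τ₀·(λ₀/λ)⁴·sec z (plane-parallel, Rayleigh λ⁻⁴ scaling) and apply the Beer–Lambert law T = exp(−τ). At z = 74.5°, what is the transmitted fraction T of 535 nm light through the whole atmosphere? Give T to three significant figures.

0.665

sec 74.5° = 3.7420.
τ = 0.143 × (500/535)⁴ × 3.7420 = 0.143 × 0.7629 × 3.7420 = 0.4082.
T = exp(−0.4082) = 0.6648.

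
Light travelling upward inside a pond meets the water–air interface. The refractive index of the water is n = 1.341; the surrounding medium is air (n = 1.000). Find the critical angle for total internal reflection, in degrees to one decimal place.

48.2°

sin θ_c = n_air / n = 1.000 / 1.341 = 0.7457.
θ_c = arcsin(0.7457) = 48.22°.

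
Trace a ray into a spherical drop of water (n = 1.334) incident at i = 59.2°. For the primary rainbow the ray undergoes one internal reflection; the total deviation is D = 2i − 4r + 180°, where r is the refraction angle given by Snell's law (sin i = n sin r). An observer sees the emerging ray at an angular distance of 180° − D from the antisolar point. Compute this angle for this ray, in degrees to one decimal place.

sin r = sin 59.2° / 1.334 = 0.8590/1.334 = 0.6439; r = 40.08°.
D = 2·59.2° − 4·40.08° + 180° = 118.40° − 160.33° + 180° = 138.07°.
Angle from antisolar point = 180° − D = 41.93°.

41.9°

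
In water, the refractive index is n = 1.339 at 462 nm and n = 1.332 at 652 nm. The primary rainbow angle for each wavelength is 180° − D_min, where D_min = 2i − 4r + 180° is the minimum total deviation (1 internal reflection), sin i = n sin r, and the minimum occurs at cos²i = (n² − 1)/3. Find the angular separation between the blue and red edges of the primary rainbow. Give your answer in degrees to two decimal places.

At 462 nm (n = 1.339): cos²i = 0.26431 → i = 59.062°, r = 39.834°, D_min = 138.786°, rainbow angle = 41.214°.
At 652 nm (n = 1.332): cos²i = 0.25807 → i = 59.469°, r = 40.290°, D_min = 137.776°, rainbow angle = 42.224°.
Angular width = |41.214° − 42.224°| = 1.010°.

1.01°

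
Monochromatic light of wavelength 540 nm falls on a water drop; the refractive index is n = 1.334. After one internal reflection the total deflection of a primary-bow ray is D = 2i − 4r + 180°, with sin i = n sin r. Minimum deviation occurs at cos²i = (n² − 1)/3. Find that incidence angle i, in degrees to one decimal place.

cos²i = (1.334² − 1)/3 = (1.77956 − 1)/3 = 0.25985.
cos i = 0.50976, so i = 59.352°.

59.4°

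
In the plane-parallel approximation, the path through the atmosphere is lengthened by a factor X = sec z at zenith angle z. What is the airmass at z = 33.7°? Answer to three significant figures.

X = sec z = 1/cos 33.7° = 1/0.8320 = 1.2020.

1.20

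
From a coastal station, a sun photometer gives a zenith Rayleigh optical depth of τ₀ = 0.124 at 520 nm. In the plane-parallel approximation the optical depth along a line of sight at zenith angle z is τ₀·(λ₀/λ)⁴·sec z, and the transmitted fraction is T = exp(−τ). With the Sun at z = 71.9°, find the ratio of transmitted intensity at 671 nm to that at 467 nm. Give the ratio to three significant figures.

Airmass: sec 71.9° = 3.2188.
τ(671 nm) = 0.124 × (520/671)⁴ × 3.2188 = 0.124 × 0.3607 × 3.2188 = 0.1440.
τ(467 nm) = 0.124 × (520/467)⁴ × 3.2188 = 0.124 × 1.5373 × 3.2188 = 0.6136.
T(671)/T(467) = exp(τ_B − τ_A) = exp(0.4696) = 1.5994.

1.60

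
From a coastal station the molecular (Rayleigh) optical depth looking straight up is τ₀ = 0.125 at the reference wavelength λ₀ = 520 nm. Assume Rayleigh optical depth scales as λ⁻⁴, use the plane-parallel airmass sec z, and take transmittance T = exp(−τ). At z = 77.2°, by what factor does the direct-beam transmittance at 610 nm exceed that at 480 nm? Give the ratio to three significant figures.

Airmass: sec 77.2° = 4.5137.
τ(610 nm) = 0.125 × (520/610)⁴ × 4.5137 = 0.125 × 0.5281 × 4.5137 = 0.2979.
τ(480 nm) = 0.125 × (520/480)⁴ × 4.5137 = 0.125 × 1.3774 × 4.5137 = 0.7771.
T(610)/T(480) = exp(τ_B − τ_A) = exp(0.4792) = 1.6147.

1.61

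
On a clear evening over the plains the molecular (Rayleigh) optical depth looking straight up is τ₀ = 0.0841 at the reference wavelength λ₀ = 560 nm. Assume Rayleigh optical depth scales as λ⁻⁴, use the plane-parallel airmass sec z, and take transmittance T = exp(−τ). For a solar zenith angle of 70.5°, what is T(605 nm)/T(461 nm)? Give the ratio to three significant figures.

1.44

Airmass: sec 70.5° = 2.9957.
τ(605 nm) = 0.0841 × (560/605)⁴ × 2.9957 = 0.0841 × 0.7341 × 2.9957 = 0.1849.
τ(461 nm) = 0.0841 × (560/461)⁴ × 2.9957 = 0.0841 × 2.1775 × 2.9957 = 0.5486.
T(605)/T(461) = exp(τ_B − τ_A) = exp(0.3637) = 1.4386.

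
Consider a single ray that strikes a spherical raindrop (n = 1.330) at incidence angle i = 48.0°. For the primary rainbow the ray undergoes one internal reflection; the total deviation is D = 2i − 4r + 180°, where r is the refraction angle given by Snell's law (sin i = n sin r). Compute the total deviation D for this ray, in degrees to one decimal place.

sin r = sin 48.0° / 1.330 = 0.7431/1.330 = 0.5588; r = 33.97°.
D = 2·48.0° − 4·33.97° + 180° = 96.00° − 135.88° + 180° = 140.12°.

140.1°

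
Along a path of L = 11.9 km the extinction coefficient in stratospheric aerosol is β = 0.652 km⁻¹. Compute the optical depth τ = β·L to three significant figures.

τ = β·L = 0.652 × 11.9 = 7.7588.

7.76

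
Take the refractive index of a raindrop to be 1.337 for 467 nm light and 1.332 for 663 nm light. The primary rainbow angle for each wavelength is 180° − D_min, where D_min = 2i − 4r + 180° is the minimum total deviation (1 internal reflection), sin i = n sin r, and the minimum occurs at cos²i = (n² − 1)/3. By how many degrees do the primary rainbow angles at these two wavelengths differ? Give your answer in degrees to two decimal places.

At 467 nm (n = 1.337): cos²i = 0.26252 → i = 59.178°, r = 39.964°, D_min = 138.500°, rainbow angle = 41.500°.
At 663 nm (n = 1.332): cos²i = 0.25807 → i = 59.469°, r = 40.290°, D_min = 137.776°, rainbow angle = 42.224°.
Angular width = |41.500° − 42.224°| = 0.724°.

0.72°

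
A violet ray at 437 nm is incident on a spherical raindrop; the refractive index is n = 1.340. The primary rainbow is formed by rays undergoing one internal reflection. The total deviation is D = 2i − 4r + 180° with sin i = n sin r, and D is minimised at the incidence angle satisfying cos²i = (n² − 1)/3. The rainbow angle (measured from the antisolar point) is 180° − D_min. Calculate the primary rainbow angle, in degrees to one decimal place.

cos²i = (1.79560 − 1)/3 = 0.26520; i = arccos(0.51498) = 59.004°.
sin r = sin 59.004°/1.340 = 0.63971; r = 39.770°.
D_min = 2·59.004° − 4·39.770° + 180° = 138.929°.
Rainbow angle = 180° − D_min = 41.071°.

41.1°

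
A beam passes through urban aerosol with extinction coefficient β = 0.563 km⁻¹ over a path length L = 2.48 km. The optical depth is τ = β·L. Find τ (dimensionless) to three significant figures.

τ = β·L = 0.563 × 2.48 = 1.3962.

1.40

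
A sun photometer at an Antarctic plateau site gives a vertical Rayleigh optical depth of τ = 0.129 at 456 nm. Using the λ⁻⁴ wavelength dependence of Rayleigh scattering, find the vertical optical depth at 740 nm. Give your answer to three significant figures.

0.0186

τ(740 nm) = τ(456 nm) × (456/740)⁴ = 0.129 × (0.6162)⁴ = 0.129 × 0.1442 = 0.0186.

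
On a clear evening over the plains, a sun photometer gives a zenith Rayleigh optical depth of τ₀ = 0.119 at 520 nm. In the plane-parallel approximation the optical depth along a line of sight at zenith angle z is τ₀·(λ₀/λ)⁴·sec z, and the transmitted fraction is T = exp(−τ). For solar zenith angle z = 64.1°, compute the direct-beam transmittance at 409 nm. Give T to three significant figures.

sec 64.1° = 2.2894.
τ = 0.119 × (520/409)⁴ × 2.2894 = 0.119 × 2.6129 × 2.2894 = 0.7118.
T = exp(−0.7118) = 0.4907.

0.491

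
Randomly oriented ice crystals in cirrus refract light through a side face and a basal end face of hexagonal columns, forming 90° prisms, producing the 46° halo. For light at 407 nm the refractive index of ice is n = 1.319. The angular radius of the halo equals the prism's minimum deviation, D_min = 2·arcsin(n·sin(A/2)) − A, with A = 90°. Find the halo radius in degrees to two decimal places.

47.71°

n·sin(A/2) = 1.319 × sin 45° = 1.319 × 0.7071 = 0.9327.
D_min = 2·arcsin(0.9327) − 90° = 2 × 68.856° − 90° = 47.711°.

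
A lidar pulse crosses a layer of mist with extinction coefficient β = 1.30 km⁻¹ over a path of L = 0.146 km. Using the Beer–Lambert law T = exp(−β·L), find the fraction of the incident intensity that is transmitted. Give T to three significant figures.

0.827

τ = β·L = 1.30 × 0.146 = 0.1898.
T = exp(−0.1898) = 0.8271.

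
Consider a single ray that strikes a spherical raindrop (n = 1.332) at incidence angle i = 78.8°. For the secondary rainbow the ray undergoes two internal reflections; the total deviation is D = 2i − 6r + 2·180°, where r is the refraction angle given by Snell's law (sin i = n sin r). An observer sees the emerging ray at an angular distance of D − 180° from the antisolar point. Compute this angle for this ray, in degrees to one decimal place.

sin r = sin 78.8° / 1.332 = 0.9810/1.332 = 0.7365; r = 47.43°.
D = 2·78.8° − 6·47.43° + 2·180° = 157.60° − 284.58° + 360° = 233.02°.
Angle from antisolar point = D − 180° = 53.02°.

53.0°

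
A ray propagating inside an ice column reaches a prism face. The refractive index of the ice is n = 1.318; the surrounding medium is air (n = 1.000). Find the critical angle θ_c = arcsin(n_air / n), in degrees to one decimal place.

49.4°

sin θ_c = n_air / n = 1.000 / 1.318 = 0.7587.
θ_c = arcsin(0.7587) = 49.35°.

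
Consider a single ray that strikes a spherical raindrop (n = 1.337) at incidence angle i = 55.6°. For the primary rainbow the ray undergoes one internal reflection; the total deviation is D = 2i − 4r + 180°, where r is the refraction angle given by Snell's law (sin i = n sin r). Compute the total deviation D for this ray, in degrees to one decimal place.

138.8°

sin r = sin 55.6° / 1.337 = 0.8251/1.337 = 0.6171; r = 38.11°.
D = 2·55.6° − 4·38.11° + 180° = 111.20° − 152.43° + 180° = 138.77°.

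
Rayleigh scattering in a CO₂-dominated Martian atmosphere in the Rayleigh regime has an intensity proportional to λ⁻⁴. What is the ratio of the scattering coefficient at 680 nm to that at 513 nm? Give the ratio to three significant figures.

0.324

Rayleigh scattering ∝ λ⁻⁴, so the ratio of coefficients is the inverse fourth power of the wavelength ratio.
σ(680)/σ(513) = (513/680)⁴ = (0.7544)⁴ = 0.3239.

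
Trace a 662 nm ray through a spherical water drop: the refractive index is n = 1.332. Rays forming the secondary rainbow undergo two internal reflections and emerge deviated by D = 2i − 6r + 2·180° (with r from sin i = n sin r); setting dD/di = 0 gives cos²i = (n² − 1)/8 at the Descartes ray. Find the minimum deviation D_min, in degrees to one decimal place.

cos²i = (1.77422 − 1)/8 = 0.09678; i = arccos(0.31109) = 71.875°.
sin r = sin 71.875°/1.332 = 0.71350; r = 45.520°.
D_min = 2·71.875° − 6·45.520° + 360° = 230.628°.

230.6°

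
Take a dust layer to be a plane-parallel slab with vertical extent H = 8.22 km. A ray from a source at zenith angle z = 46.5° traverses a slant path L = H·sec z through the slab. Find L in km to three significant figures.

sec z = 1/cos 46.5° = 1.4527.
L = 8.22 × 1.4527 = 11.942 km.

11.9 km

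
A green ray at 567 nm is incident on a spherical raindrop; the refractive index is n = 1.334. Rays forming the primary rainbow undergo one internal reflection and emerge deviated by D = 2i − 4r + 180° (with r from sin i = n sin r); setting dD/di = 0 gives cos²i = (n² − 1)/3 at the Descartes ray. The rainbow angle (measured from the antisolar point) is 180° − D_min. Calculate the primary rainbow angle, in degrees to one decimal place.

41.9°

cos²i = (1.77956 − 1)/3 = 0.25985; i = arccos(0.50976) = 59.352°.
sin r = sin 59.352°/1.334 = 0.64492; r = 40.159°.
D_min = 2·59.352° − 4·40.159° + 180° = 138.067°.
Rainbow angle = 180° − D_min = 41.933°.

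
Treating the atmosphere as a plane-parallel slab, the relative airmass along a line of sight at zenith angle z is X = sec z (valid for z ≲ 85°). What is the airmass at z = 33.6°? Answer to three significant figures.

X = sec z = 1/cos 33.6° = 1/0.8329 = 1.2006.

1.20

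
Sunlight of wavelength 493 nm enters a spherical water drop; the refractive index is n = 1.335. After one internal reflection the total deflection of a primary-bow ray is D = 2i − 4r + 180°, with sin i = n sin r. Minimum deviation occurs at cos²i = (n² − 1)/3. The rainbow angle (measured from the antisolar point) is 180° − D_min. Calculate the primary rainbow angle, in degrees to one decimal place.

41.8°

cos²i = (1.78222 − 1)/3 = 0.26074; i = arccos(0.51063) = 59.294°.
sin r = sin 59.294°/1.335 = 0.64405; r = 40.094°.
D_min = 2·59.294° − 4·40.094° + 180° = 138.212°.
Rainbow angle = 180° − D_min = 41.788°.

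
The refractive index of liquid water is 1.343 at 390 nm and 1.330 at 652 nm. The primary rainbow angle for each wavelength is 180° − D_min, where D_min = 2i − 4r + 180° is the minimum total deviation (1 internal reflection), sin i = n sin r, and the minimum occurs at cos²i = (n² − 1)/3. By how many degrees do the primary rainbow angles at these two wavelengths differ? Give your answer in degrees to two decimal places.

1.87°

At 390 nm (n = 1.343): cos²i = 0.26788 → i = 58.830°, r = 39.577°, D_min = 139.354°, rainbow angle = 40.646°.
At 652 nm (n = 1.330): cos²i = 0.25630 → i = 59.585°, r = 40.422°, D_min = 137.484°, rainbow angle = 42.516°.
Angular width = |40.646° − 42.516°| = 1.871°.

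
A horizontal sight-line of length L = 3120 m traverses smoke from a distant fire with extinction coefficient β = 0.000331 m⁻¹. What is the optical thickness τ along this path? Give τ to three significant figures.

τ = β·L = 0.000331 × 3120 = 1.0327.

1.03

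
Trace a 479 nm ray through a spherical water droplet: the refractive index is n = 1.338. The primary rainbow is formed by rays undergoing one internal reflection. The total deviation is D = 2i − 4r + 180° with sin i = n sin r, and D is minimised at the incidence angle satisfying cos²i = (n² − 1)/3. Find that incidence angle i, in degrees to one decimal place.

cos²i = (1.338² − 1)/3 = (1.79024 − 1)/3 = 0.26341.
cos i = 0.51324, so i = 59.120°.

59.1°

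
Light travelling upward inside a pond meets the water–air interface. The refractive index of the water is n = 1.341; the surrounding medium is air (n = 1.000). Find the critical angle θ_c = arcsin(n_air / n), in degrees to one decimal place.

sin θ_c = n_air / n = 1.000 / 1.341 = 0.7457.
θ_c = arcsin(0.7457) = 48.22°.

48.2°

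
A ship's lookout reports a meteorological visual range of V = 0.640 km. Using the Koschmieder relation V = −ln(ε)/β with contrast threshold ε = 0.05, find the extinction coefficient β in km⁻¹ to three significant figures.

β = −ln(0.05) / V = 2.996 / 0.640 = 4.6808 km⁻¹.

4.68 km⁻¹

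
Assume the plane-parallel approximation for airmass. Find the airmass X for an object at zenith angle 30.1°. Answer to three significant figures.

1.16

X = sec z = 1/cos 30.1° = 1/0.8652 = 1.1559.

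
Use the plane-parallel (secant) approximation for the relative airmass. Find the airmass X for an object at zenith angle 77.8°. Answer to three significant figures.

X = sec z = 1/cos 77.8° = 1/0.2113 = 4.7321.

4.73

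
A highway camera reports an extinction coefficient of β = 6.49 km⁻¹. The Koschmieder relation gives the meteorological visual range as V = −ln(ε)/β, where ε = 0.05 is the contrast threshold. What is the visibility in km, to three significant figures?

0.462 km

V = −ln(0.05) / 6.49 = 2.996 / 6.49 = 0.4616 km.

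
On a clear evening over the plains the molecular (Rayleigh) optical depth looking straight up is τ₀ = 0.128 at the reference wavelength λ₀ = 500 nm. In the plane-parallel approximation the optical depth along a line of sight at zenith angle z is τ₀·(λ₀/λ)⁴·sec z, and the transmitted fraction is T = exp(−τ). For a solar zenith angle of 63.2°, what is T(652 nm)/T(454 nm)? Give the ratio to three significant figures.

1.38

Airmass: sec 63.2° = 2.2179.
τ(652 nm) = 0.128 × (500/652)⁴ × 2.2179 = 0.128 × 0.3459 × 2.2179 = 0.0982.
τ(454 nm) = 0.128 × (500/454)⁴ × 2.2179 = 0.128 × 1.4711 × 2.2179 = 0.4176.
T(652)/T(454) = exp(τ_B − τ_A) = exp(0.3195) = 1.3764.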